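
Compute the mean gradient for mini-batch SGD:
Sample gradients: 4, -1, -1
Average gradient = 0.6667

Average = (1/3)(4 + -1 + -1) = 2/3 = 0.6667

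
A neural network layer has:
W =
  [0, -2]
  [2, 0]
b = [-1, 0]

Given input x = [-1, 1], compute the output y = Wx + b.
y = [-3, -2]

Wx = [0×-1 + -2×1, 2×-1 + 0×1]
   = [-2, -2]
y = Wx + b = [-2 + -1, -2 + 0] = [-3, -2]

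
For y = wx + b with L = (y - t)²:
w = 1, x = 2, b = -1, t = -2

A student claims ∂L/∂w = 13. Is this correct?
Incorrect

y = (1)(2) + -1 = 1
∂L/∂y = 2(y - t) = 2(1 - -2) = 6
∂y/∂w = x = 2
∂L/∂w = 6 × 2 = 12

Claimed value: 13
Incorrect: The correct gradient is 12.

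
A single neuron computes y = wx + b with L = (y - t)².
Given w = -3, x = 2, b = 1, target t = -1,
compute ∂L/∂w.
∂L/∂w = -16

y = wx + b = (-3)(2) + 1 = -5
∂L/∂y = 2(y - t) = 2(-5 - -1) = -8
∂y/∂w = x = 2
∂L/∂w = ∂L/∂y · ∂y/∂w = -8 × 2 = -16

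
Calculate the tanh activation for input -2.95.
-0.9945

tanh(-2.95) = (e^(-2.95) - e^(2.95))/(e^(-2.95) + e^(2.95)) = -0.9945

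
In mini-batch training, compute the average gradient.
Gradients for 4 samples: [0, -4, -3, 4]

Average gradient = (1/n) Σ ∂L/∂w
Average gradient = -0.75

Average = (1/4)(0 + -4 + -3 + 4) = -3/4 = -0.75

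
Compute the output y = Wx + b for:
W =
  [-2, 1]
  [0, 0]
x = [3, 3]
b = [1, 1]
y = [-2, 1]

Wx = [-2×3 + 1×3, 0×3 + 0×3]
   = [-3, 0]
y = Wx + b = [-3 + 1, 0 + 1] = [-2, 1]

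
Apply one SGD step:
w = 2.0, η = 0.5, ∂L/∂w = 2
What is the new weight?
w_new = 1

w_new = w - η·∂L/∂w = 2.0 - 0.5×(2) = 2.0 - (1) = 1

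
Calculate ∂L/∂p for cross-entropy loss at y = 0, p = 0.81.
∂L/∂p = 5.263

∂L/∂p = -y/p + (1-y)/(1-p) = 0 + 1/0.19 = 5.263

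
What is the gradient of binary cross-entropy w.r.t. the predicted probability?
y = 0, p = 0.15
∂L/∂p = 1.176

∂L/∂p = -y/p + (1-y)/(1-p) = 0 + 1/0.85 = 1.176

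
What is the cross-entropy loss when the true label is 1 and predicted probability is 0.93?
L = 0.07257

L = -1·log(0.93) - 0·log(0.07) = -log(0.93) = 0.07257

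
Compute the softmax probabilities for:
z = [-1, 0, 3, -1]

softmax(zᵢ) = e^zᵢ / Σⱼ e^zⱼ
p = [0.0169, 0.0458, 0.9205, 0.0169]

exp(z) = [0.3679, 1, 20.09, 0.3679]
Sum = 21.82
p = [0.0169, 0.0458, 0.9205, 0.0169]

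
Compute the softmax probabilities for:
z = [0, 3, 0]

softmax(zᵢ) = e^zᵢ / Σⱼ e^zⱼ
p = [0.0453, 0.9094, 0.0453]

exp(z) = [1, 20.09, 1]
Sum = 22.09
p = [0.0453, 0.9094, 0.0453]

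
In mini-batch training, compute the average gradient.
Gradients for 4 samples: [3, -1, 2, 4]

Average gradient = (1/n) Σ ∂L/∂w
Average gradient = 2

Average = (1/4)(3 + -1 + 2 + 4) = 8/4 = 2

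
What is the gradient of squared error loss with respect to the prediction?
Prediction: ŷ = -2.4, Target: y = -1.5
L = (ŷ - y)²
∂L/∂ŷ = -1.8

∂L/∂ŷ = 2(ŷ - y) = 2(-2.4 - -1.5) = 2(-0.9) = -1.8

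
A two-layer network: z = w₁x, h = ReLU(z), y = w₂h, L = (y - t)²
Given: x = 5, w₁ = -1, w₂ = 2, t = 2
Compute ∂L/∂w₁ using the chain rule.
∂L/∂w₁ = 0

Forward pass:
z = w₁x = -1×5 = -5
h = ReLU(-5) = 0
y = w₂h = 2×0 = 0

Backward pass:
∂L/∂y = 2(y - t) = 2(0 - 2) = -4
∂y/∂h = w₂ = 2
∂h/∂z = 0 (ReLU derivative)
∂z/∂w₁ = x = 5

∂L/∂w₁ = -4 × 2 × 0 × 5 = 0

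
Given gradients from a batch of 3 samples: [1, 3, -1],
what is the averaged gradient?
Average gradient = 1

Average = (1/3)(1 + 3 + -1) = 3/3 = 1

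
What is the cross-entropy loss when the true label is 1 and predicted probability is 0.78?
L = 0.2485

L = -1·log(0.78) - 0·log(0.22) = -log(0.78) = 0.2485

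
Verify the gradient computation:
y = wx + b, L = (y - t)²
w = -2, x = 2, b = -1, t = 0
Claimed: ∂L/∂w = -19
Incorrect

y = (-2)(2) + -1 = -5
∂L/∂y = 2(y - t) = 2(-5 - 0) = -10
∂y/∂w = x = 2
∂L/∂w = -10 × 2 = -20

Claimed value: -19
Incorrect: The correct gradient is -20.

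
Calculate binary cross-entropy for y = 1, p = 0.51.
L = 0.6733

L = -1·log(0.51) - 0·log(0.49) = -log(0.51) = 0.6733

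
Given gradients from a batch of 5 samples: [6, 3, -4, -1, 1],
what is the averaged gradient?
Average gradient = 1

Average = (1/5)(6 + 3 + -4 + -1 + 1) = 5/5 = 1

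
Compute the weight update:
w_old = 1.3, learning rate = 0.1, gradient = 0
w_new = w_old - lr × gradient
w_new = 1.3

w_new = w - η·∂L/∂w = 1.3 - 0.1×(0) = 1.3 - (0) = 1.3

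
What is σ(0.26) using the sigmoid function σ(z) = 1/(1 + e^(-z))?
0.5646

sigmoid(0.26) = 1/(1 + e^(-0.26)) = 1/(1 + 0.7711) = 0.5646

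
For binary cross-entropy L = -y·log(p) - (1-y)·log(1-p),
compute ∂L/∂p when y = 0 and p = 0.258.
∂L/∂p = 1.348

∂L/∂p = -y/p + (1-y)/(1-p) = 0 + 1/0.742 = 1.348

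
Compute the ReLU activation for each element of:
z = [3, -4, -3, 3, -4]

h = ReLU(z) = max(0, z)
h = [3, 0, 0, 3, 0]

ReLU applied element-wise: max(0,3)=3, max(0,-4)=0, max(0,-3)=0, max(0,3)=3, max(0,-4)=0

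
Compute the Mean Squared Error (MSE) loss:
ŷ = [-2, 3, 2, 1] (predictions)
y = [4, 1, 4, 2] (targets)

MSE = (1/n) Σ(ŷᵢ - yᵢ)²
MSE = 11.25

MSE = (1/4)((-2-4)² + (3-1)² + (2-4)² + (1-2)²) = (1/4)(36 + 4 + 4 + 1) = 11.25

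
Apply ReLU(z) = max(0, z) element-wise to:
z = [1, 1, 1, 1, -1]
h = [1, 1, 1, 1, 0]

ReLU applied element-wise: max(0,1)=1, max(0,1)=1, max(0,1)=1, max(0,1)=1, max(0,-1)=0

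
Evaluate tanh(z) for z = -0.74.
-0.6291

tanh(-0.74) = (e^(-0.74) - e^(0.74))/(e^(-0.74) + e^(0.74)) = -0.6291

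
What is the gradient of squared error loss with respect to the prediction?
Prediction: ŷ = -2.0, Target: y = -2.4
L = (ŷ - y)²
∂L/∂ŷ = 0.8

∂L/∂ŷ = 2(ŷ - y) = 2(-2.0 - -2.4) = 2(0.4) = 0.8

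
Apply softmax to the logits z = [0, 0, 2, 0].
p = [0.0963, 0.0963, 0.7112, 0.0963]

exp(z) = [1, 1, 7.389, 1]
Sum = 10.39
p = [0.0963, 0.0963, 0.7112, 0.0963]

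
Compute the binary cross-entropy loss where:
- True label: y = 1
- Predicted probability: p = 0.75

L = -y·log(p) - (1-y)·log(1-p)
L = 0.2877

L = -1·log(0.75) - 0·log(0.25) = -log(0.75) = 0.2877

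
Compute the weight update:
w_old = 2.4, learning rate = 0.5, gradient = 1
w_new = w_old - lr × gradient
w_new = 1.9

w_new = w - η·∂L/∂w = 2.4 - 0.5×(1) = 2.4 - (0.5) = 1.9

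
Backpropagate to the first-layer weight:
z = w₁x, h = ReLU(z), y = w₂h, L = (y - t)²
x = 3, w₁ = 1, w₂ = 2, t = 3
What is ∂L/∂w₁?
∂L/∂w₁ = 36

Forward pass:
z = w₁x = 1×3 = 3
h = ReLU(3) = 3
y = w₂h = 2×3 = 6

Backward pass:
∂L/∂y = 2(y - t) = 2(6 - 3) = 6
∂y/∂h = w₂ = 2
∂h/∂z = 1 (ReLU derivative)
∂z/∂w₁ = x = 3

∂L/∂w₁ = 6 × 2 × 1 × 3 = 36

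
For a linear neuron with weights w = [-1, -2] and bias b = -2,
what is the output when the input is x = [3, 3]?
y = -11

y = (-1)(3) + (-2)(3) + -2 = -11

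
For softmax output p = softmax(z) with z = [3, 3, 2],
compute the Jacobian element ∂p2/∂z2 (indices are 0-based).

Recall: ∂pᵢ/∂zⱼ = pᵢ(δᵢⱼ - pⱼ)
∂p2/∂z2 = 0.1312

p = softmax(z) = [0.4223, 0.4223, 0.1554]
p2 = 0.1554

∂p2/∂z2 = p2(1 - p2) = 0.1554 × (1 - 0.1554) = 0.1312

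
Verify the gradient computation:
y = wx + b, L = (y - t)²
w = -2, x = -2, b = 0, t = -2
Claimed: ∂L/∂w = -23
Incorrect

y = (-2)(-2) + 0 = 4
∂L/∂y = 2(y - t) = 2(4 - -2) = 12
∂y/∂w = x = -2
∂L/∂w = 12 × -2 = -24

Claimed value: -23
Incorrect: The correct gradient is -24.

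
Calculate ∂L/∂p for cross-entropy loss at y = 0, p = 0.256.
∂L/∂p = 1.344

∂L/∂p = -y/p + (1-y)/(1-p) = 0 + 1/0.744 = 1.344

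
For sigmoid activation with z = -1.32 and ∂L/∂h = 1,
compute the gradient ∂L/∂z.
∂L/∂z = 0.1664

σ(-1.32) = 0.2108
σ'(-1.32) = σ(-1.32)(1 - σ(-1.32)) = 0.2108 × 0.7892 = 0.1664
∂L/∂z = ∂L/∂h · σ'(z) = 1 × 0.1664 = 0.1664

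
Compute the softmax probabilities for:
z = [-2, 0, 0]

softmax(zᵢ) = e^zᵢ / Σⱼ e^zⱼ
p = [0.0634, 0.4683, 0.4683]

exp(z) = [0.1353, 1, 1]
Sum = 2.135
p = [0.0634, 0.4683, 0.4683]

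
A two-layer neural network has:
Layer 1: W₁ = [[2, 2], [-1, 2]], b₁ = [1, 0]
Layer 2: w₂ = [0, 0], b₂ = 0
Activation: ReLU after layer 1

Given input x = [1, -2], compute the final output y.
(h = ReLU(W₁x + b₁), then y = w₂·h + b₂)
y = 0

Layer 1 pre-activation: z₁ = [-1, -5]
After ReLU: h = [0, 0]
Layer 2 output: y = 0×0 + 0×0 + 0 = 0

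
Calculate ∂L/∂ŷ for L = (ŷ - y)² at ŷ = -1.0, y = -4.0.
∂L/∂ŷ = 6.0

∂L/∂ŷ = 2(ŷ - y) = 2(-1.0 - -4.0) = 2(3.0) = 6.0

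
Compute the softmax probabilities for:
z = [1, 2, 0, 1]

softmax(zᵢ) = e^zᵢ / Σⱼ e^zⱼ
p = [0.1966, 0.5344, 0.0723, 0.1966]

exp(z) = [2.718, 7.389, 1, 2.718]
Sum = 13.83
p = [0.1966, 0.5344, 0.0723, 0.1966]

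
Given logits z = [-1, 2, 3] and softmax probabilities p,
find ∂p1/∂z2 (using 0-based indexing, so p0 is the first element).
∂p1/∂z2 = -0.1915

p = softmax(z) = [0.01321, 0.2654, 0.7214]
p1 = 0.2654, p2 = 0.7214

∂p1/∂z2 = -p1 × p2 = -0.2654 × 0.7214 = -0.1915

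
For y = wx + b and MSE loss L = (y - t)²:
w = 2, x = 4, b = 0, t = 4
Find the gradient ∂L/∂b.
∂L/∂b = 8

y = wx + b = (2)(4) + 0 = 8
∂L/∂y = 2(y - t) = 2(8 - 4) = 8
∂y/∂b = 1
∂L/∂b = ∂L/∂y · ∂y/∂b = 8 × 1 = 8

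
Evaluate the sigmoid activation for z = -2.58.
0.07044

sigmoid(-2.58) = 1/(1 + e^(2.58)) = 1/(1 + 13.2) = 0.07044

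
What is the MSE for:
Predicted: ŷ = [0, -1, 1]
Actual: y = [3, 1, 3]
MSE = 5.667

MSE = (1/3)((0-3)² + (-1-1)² + (1-3)²) = (1/3)(9 + 4 + 4) = 5.667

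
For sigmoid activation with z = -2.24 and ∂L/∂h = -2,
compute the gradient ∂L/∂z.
∂L/∂z = -0.1739

σ(-2.24) = 0.09622
σ'(-2.24) = σ(-2.24)(1 - σ(-2.24)) = 0.09622 × 0.9038 = 0.08696
∂L/∂z = ∂L/∂h · σ'(z) = -2 × 0.08696 = -0.1739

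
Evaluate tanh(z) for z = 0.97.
0.7487

tanh(0.97) = (e^(0.97) - e^(-0.97))/(e^(0.97) + e^(-0.97)) = 0.7487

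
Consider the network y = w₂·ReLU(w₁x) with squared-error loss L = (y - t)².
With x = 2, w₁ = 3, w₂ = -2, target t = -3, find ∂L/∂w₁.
∂L/∂w₁ = 72

Forward pass:
z = w₁x = 3×2 = 6
h = ReLU(6) = 6
y = w₂h = -2×6 = -12

Backward pass:
∂L/∂y = 2(y - t) = 2(-12 - -3) = -18
∂y/∂h = w₂ = -2
∂h/∂z = 1 (ReLU derivative)
∂z/∂w₁ = x = 2

∂L/∂w₁ = -18 × -2 × 1 × 2 = 72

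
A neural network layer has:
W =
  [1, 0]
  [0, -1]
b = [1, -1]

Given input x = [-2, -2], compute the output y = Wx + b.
y = [-1, 1]

Wx = [1×-2 + 0×-2, 0×-2 + -1×-2]
   = [-2, 2]
y = Wx + b = [-2 + 1, 2 + -1] = [-1, 1]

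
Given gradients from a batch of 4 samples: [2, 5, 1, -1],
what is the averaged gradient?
Average gradient = 1.75

Average = (1/4)(2 + 5 + 1 + -1) = 7/4 = 1.75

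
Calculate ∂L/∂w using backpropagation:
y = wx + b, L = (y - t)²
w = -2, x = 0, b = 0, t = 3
∂L/∂w = 0

y = wx + b = (-2)(0) + 0 = 0
∂L/∂y = 2(y - t) = 2(0 - 3) = -6
∂y/∂w = x = 0
∂L/∂w = ∂L/∂y · ∂y/∂w = -6 × 0 = 0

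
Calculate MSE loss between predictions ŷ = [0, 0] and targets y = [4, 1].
MSE = 8.5

MSE = (1/2)((0-4)² + (0-1)²) = (1/2)(16 + 1) = 8.5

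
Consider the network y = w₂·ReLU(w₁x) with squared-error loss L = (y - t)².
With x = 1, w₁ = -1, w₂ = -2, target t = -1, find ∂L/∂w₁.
∂L/∂w₁ = 0

Forward pass:
z = w₁x = -1×1 = -1
h = ReLU(-1) = 0
y = w₂h = -2×0 = 0

Backward pass:
∂L/∂y = 2(y - t) = 2(0 - -1) = 2
∂y/∂h = w₂ = -2
∂h/∂z = 0 (ReLU derivative)
∂z/∂w₁ = x = 1

∂L/∂w₁ = 2 × -2 × 0 × 1 = 0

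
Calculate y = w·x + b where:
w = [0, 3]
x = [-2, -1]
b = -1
y = -4

y = (0)(-2) + (3)(-1) + -1 = -4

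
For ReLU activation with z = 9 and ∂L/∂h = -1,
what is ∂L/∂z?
∂L/∂z = -1

h = ReLU(9) = 9
Since z > 0: ∂h/∂z = 1
∂L/∂z = ∂L/∂h · ∂h/∂z = -1 × 1 = -1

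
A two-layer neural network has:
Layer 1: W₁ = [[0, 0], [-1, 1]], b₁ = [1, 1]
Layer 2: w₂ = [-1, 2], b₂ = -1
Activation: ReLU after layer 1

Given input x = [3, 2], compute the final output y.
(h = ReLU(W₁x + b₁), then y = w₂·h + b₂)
y = -2

Layer 1 pre-activation: z₁ = [1, 0]
After ReLU: h = [1, 0]
Layer 2 output: y = -1×1 + 2×0 + -1 = -2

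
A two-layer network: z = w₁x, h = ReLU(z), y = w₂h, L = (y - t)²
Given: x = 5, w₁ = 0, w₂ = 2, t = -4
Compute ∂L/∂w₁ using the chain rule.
∂L/∂w₁ = 0

Forward pass:
z = w₁x = 0×5 = 0
h = ReLU(0) = 0
y = w₂h = 2×0 = 0

Backward pass:
∂L/∂y = 2(y - t) = 2(0 - -4) = 8
∂y/∂h = w₂ = 2
∂h/∂z = 0 (ReLU derivative)
∂z/∂w₁ = x = 5

∂L/∂w₁ = 8 × 2 × 0 × 5 = 0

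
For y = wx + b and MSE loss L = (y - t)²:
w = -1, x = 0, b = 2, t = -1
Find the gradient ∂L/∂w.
∂L/∂w = 0

y = wx + b = (-1)(0) + 2 = 2
∂L/∂y = 2(y - t) = 2(2 - -1) = 6
∂y/∂w = x = 0
∂L/∂w = ∂L/∂y · ∂y/∂w = 6 × 0 = 0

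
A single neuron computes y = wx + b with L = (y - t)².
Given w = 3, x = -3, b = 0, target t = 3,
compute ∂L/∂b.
∂L/∂b = -24

y = wx + b = (3)(-3) + 0 = -9
∂L/∂y = 2(y - t) = 2(-9 - 3) = -24
∂y/∂b = 1
∂L/∂b = ∂L/∂y · ∂y/∂b = -24 × 1 = -24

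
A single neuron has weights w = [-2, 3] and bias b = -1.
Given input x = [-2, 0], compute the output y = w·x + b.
y = 3

y = (-2)(-2) + (3)(0) + -1 = 3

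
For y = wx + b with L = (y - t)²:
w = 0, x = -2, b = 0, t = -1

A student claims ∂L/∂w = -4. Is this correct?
Correct

y = (0)(-2) + 0 = 0
∂L/∂y = 2(y - t) = 2(0 - -1) = 2
∂y/∂w = x = -2
∂L/∂w = 2 × -2 = -4

Claimed value: -4
Correct: The correct gradient is -4.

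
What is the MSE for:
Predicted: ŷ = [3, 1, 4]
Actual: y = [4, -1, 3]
MSE = 2

MSE = (1/3)((3-4)² + (1--1)² + (4-3)²) = (1/3)(1 + 4 + 1) = 2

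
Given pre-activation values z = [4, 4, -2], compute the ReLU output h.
h = [4, 4, 0]

ReLU applied element-wise: max(0,4)=4, max(0,4)=4, max(0,-2)=0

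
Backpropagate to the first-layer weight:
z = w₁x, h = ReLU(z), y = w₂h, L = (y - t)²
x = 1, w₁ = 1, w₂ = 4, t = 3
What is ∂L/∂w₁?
∂L/∂w₁ = 8

Forward pass:
z = w₁x = 1×1 = 1
h = ReLU(1) = 1
y = w₂h = 4×1 = 4

Backward pass:
∂L/∂y = 2(y - t) = 2(4 - 3) = 2
∂y/∂h = w₂ = 4
∂h/∂z = 1 (ReLU derivative)
∂z/∂w₁ = x = 1

∂L/∂w₁ = 2 × 4 × 1 × 1 = 8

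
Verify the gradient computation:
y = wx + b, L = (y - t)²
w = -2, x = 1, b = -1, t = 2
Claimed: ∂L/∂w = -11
Incorrect

y = (-2)(1) + -1 = -3
∂L/∂y = 2(y - t) = 2(-3 - 2) = -10
∂y/∂w = x = 1
∂L/∂w = -10 × 1 = -10

Claimed value: -11
Incorrect: The correct gradient is -10.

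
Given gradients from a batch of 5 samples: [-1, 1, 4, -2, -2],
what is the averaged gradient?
Average gradient = 0

Average = (1/5)(-1 + 1 + 4 + -2 + -2) = 0/5 = 0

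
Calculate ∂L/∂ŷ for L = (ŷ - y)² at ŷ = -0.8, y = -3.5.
∂L/∂ŷ = 5.4

∂L/∂ŷ = 2(ŷ - y) = 2(-0.8 - -3.5) = 2(2.7) = 5.4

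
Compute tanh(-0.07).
-0.06989

tanh(-0.07) = (e^(-0.07) - e^(0.07))/(e^(-0.07) + e^(0.07)) = -0.06989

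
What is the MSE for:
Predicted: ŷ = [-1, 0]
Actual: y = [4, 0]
MSE = 12.5

MSE = (1/2)((-1-4)² + (0-0)²) = (1/2)(25 + 0) = 12.5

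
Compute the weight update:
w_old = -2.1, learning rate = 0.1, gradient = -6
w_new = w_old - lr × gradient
w_new = -1.5

w_new = w - η·∂L/∂w = -2.1 - 0.1×(-6) = -2.1 - (-0.6) = -1.5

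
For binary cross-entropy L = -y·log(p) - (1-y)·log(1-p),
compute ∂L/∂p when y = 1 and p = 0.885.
∂L/∂p = -1.13

∂L/∂p = -y/p + (1-y)/(1-p) = -1/0.885 + 0 = -1.13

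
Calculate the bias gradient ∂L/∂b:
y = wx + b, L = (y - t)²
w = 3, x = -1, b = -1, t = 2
∂L/∂b = -12

y = wx + b = (3)(-1) + -1 = -4
∂L/∂y = 2(y - t) = 2(-4 - 2) = -12
∂y/∂b = 1
∂L/∂b = ∂L/∂y · ∂y/∂b = -12 × 1 = -12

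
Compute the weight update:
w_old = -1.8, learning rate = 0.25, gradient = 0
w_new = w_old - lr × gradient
w_new = -1.8

w_new = w - η·∂L/∂w = -1.8 - 0.25×(0) = -1.8 - (0) = -1.8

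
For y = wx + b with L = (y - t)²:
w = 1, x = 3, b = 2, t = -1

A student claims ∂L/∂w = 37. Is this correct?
Incorrect

y = (1)(3) + 2 = 5
∂L/∂y = 2(y - t) = 2(5 - -1) = 12
∂y/∂w = x = 3
∂L/∂w = 12 × 3 = 36

Claimed value: 37
Incorrect: The correct gradient is 36.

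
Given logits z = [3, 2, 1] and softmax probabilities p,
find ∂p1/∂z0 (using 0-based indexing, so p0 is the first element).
∂p1/∂z0 = -0.1628

p = softmax(z) = [0.6652, 0.2447, 0.09003]
p1 = 0.2447, p0 = 0.6652

∂p1/∂z0 = -p1 × p0 = -0.2447 × 0.6652 = -0.1628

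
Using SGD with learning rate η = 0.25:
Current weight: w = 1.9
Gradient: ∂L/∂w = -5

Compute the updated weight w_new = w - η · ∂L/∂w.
w_new = 3.15

w_new = w - η·∂L/∂w = 1.9 - 0.25×(-5) = 1.9 - (-1.25) = 3.15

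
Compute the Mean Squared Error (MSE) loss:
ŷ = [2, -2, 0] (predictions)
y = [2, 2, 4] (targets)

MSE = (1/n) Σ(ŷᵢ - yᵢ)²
MSE = 10.67

MSE = (1/3)((2-2)² + (-2-2)² + (0-4)²) = (1/3)(0 + 16 + 16) = 10.67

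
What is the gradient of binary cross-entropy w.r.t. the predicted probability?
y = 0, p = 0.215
∂L/∂p = 1.274

∂L/∂p = -y/p + (1-y)/(1-p) = 0 + 1/0.785 = 1.274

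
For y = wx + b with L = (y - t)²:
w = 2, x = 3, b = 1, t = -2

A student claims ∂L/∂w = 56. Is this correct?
Incorrect

y = (2)(3) + 1 = 7
∂L/∂y = 2(y - t) = 2(7 - -2) = 18
∂y/∂w = x = 3
∂L/∂w = 18 × 3 = 54

Claimed value: 56
Incorrect: The correct gradient is 54.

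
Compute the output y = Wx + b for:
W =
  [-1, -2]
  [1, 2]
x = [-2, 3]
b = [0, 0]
y = [-4, 4]

Wx = [-1×-2 + -2×3, 1×-2 + 2×3]
   = [-4, 4]
y = Wx + b = [-4 + 0, 4 + 0] = [-4, 4]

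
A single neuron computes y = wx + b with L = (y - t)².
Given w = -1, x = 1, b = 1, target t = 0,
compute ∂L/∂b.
∂L/∂b = 0

y = wx + b = (-1)(1) + 1 = 0
∂L/∂y = 2(y - t) = 2(0 - 0) = 0
∂y/∂b = 1
∂L/∂b = ∂L/∂y · ∂y/∂b = 0 × 1 = 0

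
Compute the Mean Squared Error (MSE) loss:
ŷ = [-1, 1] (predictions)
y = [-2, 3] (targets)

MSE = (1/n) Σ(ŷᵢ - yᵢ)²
MSE = 2.5

MSE = (1/2)((-1--2)² + (1-3)²) = (1/2)(1 + 4) = 2.5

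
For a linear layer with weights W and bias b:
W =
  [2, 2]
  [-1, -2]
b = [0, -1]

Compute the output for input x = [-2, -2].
y = [-8, 5]

Wx = [2×-2 + 2×-2, -1×-2 + -2×-2]
   = [-8, 6]
y = Wx + b = [-8 + 0, 6 + -1] = [-8, 5]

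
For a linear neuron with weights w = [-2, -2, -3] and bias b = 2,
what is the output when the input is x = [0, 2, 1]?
y = -5

y = (-2)(0) + (-2)(2) + (-3)(1) + 2 = -5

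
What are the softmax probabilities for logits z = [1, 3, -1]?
p = [0.1173, 0.8668, 0.0159]

exp(z) = [2.718, 20.09, 0.3679]
Sum = 23.17
p = [0.1173, 0.8668, 0.0159]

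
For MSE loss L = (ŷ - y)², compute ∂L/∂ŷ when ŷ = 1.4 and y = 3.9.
∂L/∂ŷ = -5.0

∂L/∂ŷ = 2(ŷ - y) = 2(1.4 - 3.9) = 2(-2.5) = -5.0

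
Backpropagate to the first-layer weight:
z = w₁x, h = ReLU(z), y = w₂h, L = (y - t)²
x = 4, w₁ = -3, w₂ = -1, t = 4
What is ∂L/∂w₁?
∂L/∂w₁ = 0

Forward pass:
z = w₁x = -3×4 = -12
h = ReLU(-12) = 0
y = w₂h = -1×0 = 0

Backward pass:
∂L/∂y = 2(y - t) = 2(0 - 4) = -8
∂y/∂h = w₂ = -1
∂h/∂z = 0 (ReLU derivative)
∂z/∂w₁ = x = 4

∂L/∂w₁ = -8 × -1 × 0 × 4 = 0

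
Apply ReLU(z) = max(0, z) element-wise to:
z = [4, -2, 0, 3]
h = [4, 0, 0, 3]

ReLU applied element-wise: max(0,4)=4, max(0,-2)=0, max(0,0)=0, max(0,3)=3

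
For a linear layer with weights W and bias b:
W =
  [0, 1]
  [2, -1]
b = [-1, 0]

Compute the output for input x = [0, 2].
y = [1, -2]

Wx = [0×0 + 1×2, 2×0 + -1×2]
   = [2, -2]
y = Wx + b = [2 + -1, -2 + 0] = [1, -2]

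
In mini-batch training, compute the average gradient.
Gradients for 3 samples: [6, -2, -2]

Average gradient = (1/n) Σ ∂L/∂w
Average gradient = 0.6667

Average = (1/3)(6 + -2 + -2) = 2/3 = 0.6667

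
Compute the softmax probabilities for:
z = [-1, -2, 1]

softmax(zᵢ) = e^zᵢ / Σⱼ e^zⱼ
p = [0.1142, 0.042, 0.8438]

exp(z) = [0.3679, 0.1353, 2.718]
Sum = 3.221
p = [0.1142, 0.042, 0.8438]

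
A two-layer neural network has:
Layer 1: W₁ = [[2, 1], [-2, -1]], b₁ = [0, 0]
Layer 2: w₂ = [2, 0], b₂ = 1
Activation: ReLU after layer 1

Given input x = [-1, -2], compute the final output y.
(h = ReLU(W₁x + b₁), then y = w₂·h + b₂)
y = 1

Layer 1 pre-activation: z₁ = [-4, 4]
After ReLU: h = [0, 4]
Layer 2 output: y = 2×0 + 0×4 + 1 = 1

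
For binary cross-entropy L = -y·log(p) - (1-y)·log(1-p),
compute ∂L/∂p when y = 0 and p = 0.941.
∂L/∂p = 16.95

∂L/∂p = -y/p + (1-y)/(1-p) = 0 + 1/0.059 = 16.95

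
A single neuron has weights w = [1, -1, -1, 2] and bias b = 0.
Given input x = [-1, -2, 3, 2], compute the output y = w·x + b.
y = 2

y = (1)(-1) + (-1)(-2) + (-1)(3) + (2)(2) + 0 = 2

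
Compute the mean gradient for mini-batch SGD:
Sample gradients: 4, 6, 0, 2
Average gradient = 3

Average = (1/4)(4 + 6 + 0 + 2) = 12/4 = 3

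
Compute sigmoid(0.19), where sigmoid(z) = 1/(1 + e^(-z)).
0.5474

sigmoid(0.19) = 1/(1 + e^(-0.19)) = 1/(1 + 0.827) = 0.5474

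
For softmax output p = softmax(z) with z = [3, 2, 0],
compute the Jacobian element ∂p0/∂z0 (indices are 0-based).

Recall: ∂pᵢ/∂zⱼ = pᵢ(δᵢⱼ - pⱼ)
∂p0/∂z0 = 0.2078

p = softmax(z) = [0.7054, 0.2595, 0.03512]
p0 = 0.7054

∂p0/∂z0 = p0(1 - p0) = 0.7054 × (1 - 0.7054) = 0.2078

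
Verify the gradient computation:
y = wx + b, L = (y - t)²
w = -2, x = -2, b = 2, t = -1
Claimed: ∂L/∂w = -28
Correct

y = (-2)(-2) + 2 = 6
∂L/∂y = 2(y - t) = 2(6 - -1) = 14
∂y/∂w = x = -2
∂L/∂w = 14 × -2 = -28

Claimed value: -28
Correct: The correct gradient is -28.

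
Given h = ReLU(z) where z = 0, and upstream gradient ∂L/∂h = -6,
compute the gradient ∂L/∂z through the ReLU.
∂L/∂z = 0

h = ReLU(0) = 0
At z = 0: ∂h/∂z = 0 (by convention)
∂L/∂z = ∂L/∂h · ∂h/∂z = -6 × 0 = 0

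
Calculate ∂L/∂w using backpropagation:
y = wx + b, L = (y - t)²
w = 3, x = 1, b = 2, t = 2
∂L/∂w = 6

y = wx + b = (3)(1) + 2 = 5
∂L/∂y = 2(y - t) = 2(5 - 2) = 6
∂y/∂w = x = 1
∂L/∂w = ∂L/∂y · ∂y/∂w = 6 × 1 = 6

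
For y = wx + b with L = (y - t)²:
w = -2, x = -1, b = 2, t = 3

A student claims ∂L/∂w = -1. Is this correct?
Incorrect

y = (-2)(-1) + 2 = 4
∂L/∂y = 2(y - t) = 2(4 - 3) = 2
∂y/∂w = x = -1
∂L/∂w = 2 × -1 = -2

Claimed value: -1
Incorrect: The correct gradient is -2.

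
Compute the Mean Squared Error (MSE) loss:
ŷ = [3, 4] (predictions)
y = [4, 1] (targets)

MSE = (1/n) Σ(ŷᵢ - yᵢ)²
MSE = 5

MSE = (1/2)((3-4)² + (4-1)²) = (1/2)(1 + 9) = 5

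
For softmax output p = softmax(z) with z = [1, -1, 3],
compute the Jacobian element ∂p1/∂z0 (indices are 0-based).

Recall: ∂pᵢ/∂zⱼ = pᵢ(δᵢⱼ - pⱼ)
∂p1/∂z0 = -0.001862

p = softmax(z) = [0.1173, 0.01588, 0.8668]
p1 = 0.01588, p0 = 0.1173

∂p1/∂z0 = -p1 × p0 = -0.01588 × 0.1173 = -0.001862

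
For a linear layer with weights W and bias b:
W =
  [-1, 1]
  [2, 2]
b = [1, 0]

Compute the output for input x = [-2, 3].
y = [6, 2]

Wx = [-1×-2 + 1×3, 2×-2 + 2×3]
   = [5, 2]
y = Wx + b = [5 + 1, 2 + 0] = [6, 2]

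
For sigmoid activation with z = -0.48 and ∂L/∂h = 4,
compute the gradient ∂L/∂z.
∂L/∂z = 0.9445

σ(-0.48) = 0.3823
σ'(-0.48) = σ(-0.48)(1 - σ(-0.48)) = 0.3823 × 0.6177 = 0.2361
∂L/∂z = ∂L/∂h · σ'(z) = 4 × 0.2361 = 0.9445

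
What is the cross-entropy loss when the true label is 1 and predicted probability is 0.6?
L = 0.5108

L = -1·log(0.6) - 0·log(0.4) = -log(0.6) = 0.5108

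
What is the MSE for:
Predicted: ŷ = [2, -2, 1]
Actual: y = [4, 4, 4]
MSE = 16.33

MSE = (1/3)((2-4)² + (-2-4)² + (1-4)²) = (1/3)(4 + 36 + 9) = 16.33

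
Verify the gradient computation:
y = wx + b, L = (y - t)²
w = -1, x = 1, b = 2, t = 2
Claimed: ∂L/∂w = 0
Incorrect

y = (-1)(1) + 2 = 1
∂L/∂y = 2(y - t) = 2(1 - 2) = -2
∂y/∂w = x = 1
∂L/∂w = -2 × 1 = -2

Claimed value: 0
Incorrect: The correct gradient is -2.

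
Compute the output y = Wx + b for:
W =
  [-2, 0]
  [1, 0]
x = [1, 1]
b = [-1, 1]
y = [-3, 2]

Wx = [-2×1 + 0×1, 1×1 + 0×1]
   = [-2, 1]
y = Wx + b = [-2 + -1, 1 + 1] = [-3, 2]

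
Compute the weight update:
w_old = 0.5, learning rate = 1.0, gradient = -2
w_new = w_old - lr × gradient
w_new = 2.5

w_new = w - η·∂L/∂w = 0.5 - 1.0×(-2) = 0.5 - (-2) = 2.5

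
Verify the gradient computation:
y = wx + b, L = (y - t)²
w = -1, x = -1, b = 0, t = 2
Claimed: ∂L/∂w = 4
Incorrect

y = (-1)(-1) + 0 = 1
∂L/∂y = 2(y - t) = 2(1 - 2) = -2
∂y/∂w = x = -1
∂L/∂w = -2 × -1 = 2

Claimed value: 4
Incorrect: The correct gradient is 2.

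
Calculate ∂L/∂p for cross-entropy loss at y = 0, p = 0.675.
∂L/∂p = 3.077

∂L/∂p = -y/p + (1-y)/(1-p) = 0 + 1/0.325 = 3.077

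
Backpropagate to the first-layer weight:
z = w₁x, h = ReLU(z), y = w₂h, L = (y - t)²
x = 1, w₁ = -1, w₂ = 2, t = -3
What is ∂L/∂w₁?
∂L/∂w₁ = 0

Forward pass:
z = w₁x = -1×1 = -1
h = ReLU(-1) = 0
y = w₂h = 2×0 = 0

Backward pass:
∂L/∂y = 2(y - t) = 2(0 - -3) = 6
∂y/∂h = w₂ = 2
∂h/∂z = 0 (ReLU derivative)
∂z/∂w₁ = x = 1

∂L/∂w₁ = 6 × 2 × 0 × 1 = 0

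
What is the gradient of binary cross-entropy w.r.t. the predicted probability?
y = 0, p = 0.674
∂L/∂p = 3.067

∂L/∂p = -y/p + (1-y)/(1-p) = 0 + 1/0.326 = 3.067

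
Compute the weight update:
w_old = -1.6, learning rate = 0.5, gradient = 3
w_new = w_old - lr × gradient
w_new = -3.1

w_new = w - η·∂L/∂w = -1.6 - 0.5×(3) = -1.6 - (1.5) = -3.1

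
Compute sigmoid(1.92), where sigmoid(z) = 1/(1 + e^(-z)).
0.8721

sigmoid(1.92) = 1/(1 + e^(-1.92)) = 1/(1 + 0.1466) = 0.8721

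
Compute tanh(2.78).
0.9923

tanh(2.78) = (e^(2.78) - e^(-2.78))/(e^(2.78) + e^(-2.78)) = 0.9923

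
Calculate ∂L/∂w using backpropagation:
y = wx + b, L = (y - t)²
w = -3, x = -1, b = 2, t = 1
∂L/∂w = -8

y = wx + b = (-3)(-1) + 2 = 5
∂L/∂y = 2(y - t) = 2(5 - 1) = 8
∂y/∂w = x = -1
∂L/∂w = ∂L/∂y · ∂y/∂w = 8 × -1 = -8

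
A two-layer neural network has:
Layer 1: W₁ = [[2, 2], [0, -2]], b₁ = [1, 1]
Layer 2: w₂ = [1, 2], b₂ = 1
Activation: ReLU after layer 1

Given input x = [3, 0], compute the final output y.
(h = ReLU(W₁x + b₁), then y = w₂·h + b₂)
y = 10

Layer 1 pre-activation: z₁ = [7, 1]
After ReLU: h = [7, 1]
Layer 2 output: y = 1×7 + 2×1 + 1 = 10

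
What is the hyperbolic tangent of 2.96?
0.9946

tanh(2.96) = (e^(2.96) - e^(-2.96))/(e^(2.96) + e^(-2.96)) = 0.9946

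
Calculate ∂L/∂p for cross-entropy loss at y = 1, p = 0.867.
∂L/∂p = -1.153

∂L/∂p = -y/p + (1-y)/(1-p) = -1/0.867 + 0 = -1.153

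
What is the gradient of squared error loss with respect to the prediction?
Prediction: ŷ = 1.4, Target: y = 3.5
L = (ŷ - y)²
∂L/∂ŷ = -4.2

∂L/∂ŷ = 2(ŷ - y) = 2(1.4 - 3.5) = 2(-2.1) = -4.2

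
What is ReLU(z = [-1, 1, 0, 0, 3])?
h = [0, 1, 0, 0, 3]

ReLU applied element-wise: max(0,-1)=0, max(0,1)=1, max(0,0)=0, max(0,0)=0, max(0,3)=3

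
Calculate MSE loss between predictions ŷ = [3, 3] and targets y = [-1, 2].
MSE = 8.5

MSE = (1/2)((3--1)² + (3-2)²) = (1/2)(16 + 1) = 8.5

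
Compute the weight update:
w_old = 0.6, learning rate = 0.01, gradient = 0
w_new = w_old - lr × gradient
w_new = 0.6

w_new = w - η·∂L/∂w = 0.6 - 0.01×(0) = 0.6 - (0) = 0.6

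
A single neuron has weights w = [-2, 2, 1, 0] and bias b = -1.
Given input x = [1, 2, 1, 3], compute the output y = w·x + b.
y = 2

y = (-2)(1) + (2)(2) + (1)(1) + (0)(3) + -1 = 2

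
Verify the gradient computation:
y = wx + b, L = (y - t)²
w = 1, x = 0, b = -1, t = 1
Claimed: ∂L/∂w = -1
Incorrect

y = (1)(0) + -1 = -1
∂L/∂y = 2(y - t) = 2(-1 - 1) = -4
∂y/∂w = x = 0
∂L/∂w = -4 × 0 = 0

Claimed value: -1
Incorrect: The correct gradient is 0.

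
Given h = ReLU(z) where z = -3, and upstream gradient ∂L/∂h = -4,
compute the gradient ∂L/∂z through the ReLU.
∂L/∂z = 0

h = ReLU(-3) = 0
Since z < 0: ∂h/∂z = 0
∂L/∂z = ∂L/∂h · ∂h/∂z = -4 × 0 = 0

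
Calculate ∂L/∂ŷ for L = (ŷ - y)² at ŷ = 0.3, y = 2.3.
∂L/∂ŷ = -4.0

∂L/∂ŷ = 2(ŷ - y) = 2(0.3 - 2.3) = 2(-2.0) = -4.0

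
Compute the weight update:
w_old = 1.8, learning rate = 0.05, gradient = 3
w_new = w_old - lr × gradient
w_new = 1.65

w_new = w - η·∂L/∂w = 1.8 - 0.05×(3) = 1.8 - (0.15) = 1.65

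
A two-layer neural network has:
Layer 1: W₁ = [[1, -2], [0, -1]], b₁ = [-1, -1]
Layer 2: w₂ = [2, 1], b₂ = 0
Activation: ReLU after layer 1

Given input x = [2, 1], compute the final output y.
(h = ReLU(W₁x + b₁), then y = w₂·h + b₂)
y = 0

Layer 1 pre-activation: z₁ = [-1, -2]
After ReLU: h = [0, 0]
Layer 2 output: y = 2×0 + 1×0 + 0 = 0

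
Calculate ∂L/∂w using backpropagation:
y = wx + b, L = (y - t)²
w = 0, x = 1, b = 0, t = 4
∂L/∂w = -8

y = wx + b = (0)(1) + 0 = 0
∂L/∂y = 2(y - t) = 2(0 - 4) = -8
∂y/∂w = x = 1
∂L/∂w = ∂L/∂y · ∂y/∂w = -8 × 1 = -8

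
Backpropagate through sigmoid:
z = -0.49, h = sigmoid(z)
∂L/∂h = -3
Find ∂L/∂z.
∂L/∂z = -0.7067

σ(-0.49) = 0.3799
σ'(-0.49) = σ(-0.49)(1 - σ(-0.49)) = 0.3799 × 0.6201 = 0.2356
∂L/∂z = ∂L/∂h · σ'(z) = -3 × 0.2356 = -0.7067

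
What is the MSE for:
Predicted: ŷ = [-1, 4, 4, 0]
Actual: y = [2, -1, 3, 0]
MSE = 8.75

MSE = (1/4)((-1-2)² + (4--1)² + (4-3)² + (0-0)²) = (1/4)(9 + 25 + 1 + 0) = 8.75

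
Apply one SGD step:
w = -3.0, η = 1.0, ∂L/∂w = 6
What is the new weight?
w_new = -9

w_new = w - η·∂L/∂w = -3.0 - 1.0×(6) = -3.0 - (6) = -9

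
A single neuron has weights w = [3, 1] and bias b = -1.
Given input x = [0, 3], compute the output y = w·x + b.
y = 2

y = (3)(0) + (1)(3) + -1 = 2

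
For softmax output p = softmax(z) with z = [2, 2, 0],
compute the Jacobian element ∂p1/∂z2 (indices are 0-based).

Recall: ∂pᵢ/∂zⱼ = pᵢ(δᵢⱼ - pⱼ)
∂p1/∂z2 = -0.02968

p = softmax(z) = [0.4683, 0.4683, 0.06338]
p1 = 0.4683, p2 = 0.06338

∂p1/∂z2 = -p1 × p2 = -0.4683 × 0.06338 = -0.02968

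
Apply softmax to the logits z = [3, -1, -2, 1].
p = [0.8618, 0.0158, 0.0058, 0.1166]

exp(z) = [20.09, 0.3679, 0.1353, 2.718]
Sum = 23.31
p = [0.8618, 0.0158, 0.0058, 0.1166]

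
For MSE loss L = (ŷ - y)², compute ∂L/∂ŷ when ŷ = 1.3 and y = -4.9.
∂L/∂ŷ = 12.4

∂L/∂ŷ = 2(ŷ - y) = 2(1.3 - -4.9) = 2(6.2) = 12.4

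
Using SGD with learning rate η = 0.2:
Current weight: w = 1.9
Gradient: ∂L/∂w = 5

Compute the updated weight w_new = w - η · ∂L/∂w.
w_new = 0.9

w_new = w - η·∂L/∂w = 1.9 - 0.2×(5) = 1.9 - (1) = 0.9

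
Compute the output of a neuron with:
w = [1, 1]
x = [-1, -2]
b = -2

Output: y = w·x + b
y = -5

y = (1)(-1) + (1)(-2) + -2 = -5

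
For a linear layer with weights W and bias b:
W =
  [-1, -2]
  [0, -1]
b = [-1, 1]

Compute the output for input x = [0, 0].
y = [-1, 1]

Wx = [-1×0 + -2×0, 0×0 + -1×0]
   = [0, 0]
y = Wx + b = [0 + -1, 0 + 1] = [-1, 1]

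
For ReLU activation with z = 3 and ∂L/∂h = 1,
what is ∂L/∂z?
∂L/∂z = 1

h = ReLU(3) = 3
Since z > 0: ∂h/∂z = 1
∂L/∂z = ∂L/∂h · ∂h/∂z = 1 × 1 = 1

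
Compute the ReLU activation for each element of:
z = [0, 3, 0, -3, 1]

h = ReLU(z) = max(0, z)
h = [0, 3, 0, 0, 1]

ReLU applied element-wise: max(0,0)=0, max(0,3)=3, max(0,0)=0, max(0,-3)=0, max(0,1)=1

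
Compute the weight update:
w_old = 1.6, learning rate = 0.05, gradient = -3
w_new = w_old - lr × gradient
w_new = 1.75

w_new = w - η·∂L/∂w = 1.6 - 0.05×(-3) = 1.6 - (-0.15) = 1.75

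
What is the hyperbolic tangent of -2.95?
-0.9945

tanh(-2.95) = (e^(-2.95) - e^(2.95))/(e^(-2.95) + e^(2.95)) = -0.9945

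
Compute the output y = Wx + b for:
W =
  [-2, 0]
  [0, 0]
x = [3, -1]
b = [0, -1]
y = [-6, -1]

Wx = [-2×3 + 0×-1, 0×3 + 0×-1]
   = [-6, 0]
y = Wx + b = [-6 + 0, 0 + -1] = [-6, -1]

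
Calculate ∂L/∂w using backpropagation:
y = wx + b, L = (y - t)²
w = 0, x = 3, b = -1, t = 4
∂L/∂w = -30

y = wx + b = (0)(3) + -1 = -1
∂L/∂y = 2(y - t) = 2(-1 - 4) = -10
∂y/∂w = x = 3
∂L/∂w = ∂L/∂y · ∂y/∂w = -10 × 3 = -30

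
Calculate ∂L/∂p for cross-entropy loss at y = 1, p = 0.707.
∂L/∂p = -1.414

∂L/∂p = -y/p + (1-y)/(1-p) = -1/0.707 + 0 = -1.414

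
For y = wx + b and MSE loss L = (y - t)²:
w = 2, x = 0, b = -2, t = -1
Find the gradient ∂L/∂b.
∂L/∂b = -2

y = wx + b = (2)(0) + -2 = -2
∂L/∂y = 2(y - t) = 2(-2 - -1) = -2
∂y/∂b = 1
∂L/∂b = ∂L/∂y · ∂y/∂b = -2 × 1 = -2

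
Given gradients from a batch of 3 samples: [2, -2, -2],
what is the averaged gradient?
Average gradient = -0.6667

Average = (1/3)(2 + -2 + -2) = -2/3 = -0.6667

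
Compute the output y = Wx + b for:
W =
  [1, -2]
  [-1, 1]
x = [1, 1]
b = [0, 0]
y = [-1, 0]

Wx = [1×1 + -2×1, -1×1 + 1×1]
   = [-1, 0]
y = Wx + b = [-1 + 0, 0 + 0] = [-1, 0]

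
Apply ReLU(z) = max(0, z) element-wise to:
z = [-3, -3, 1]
h = [0, 0, 1]

ReLU applied element-wise: max(0,-3)=0, max(0,-3)=0, max(0,1)=1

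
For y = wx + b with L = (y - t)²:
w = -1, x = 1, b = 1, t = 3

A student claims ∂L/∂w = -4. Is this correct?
Incorrect

y = (-1)(1) + 1 = 0
∂L/∂y = 2(y - t) = 2(0 - 3) = -6
∂y/∂w = x = 1
∂L/∂w = -6 × 1 = -6

Claimed value: -4
Incorrect: The correct gradient is -6.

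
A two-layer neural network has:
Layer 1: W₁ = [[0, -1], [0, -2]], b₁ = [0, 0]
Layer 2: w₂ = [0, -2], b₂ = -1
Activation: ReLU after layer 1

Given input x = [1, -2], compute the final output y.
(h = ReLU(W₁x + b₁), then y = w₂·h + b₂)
y = -9

Layer 1 pre-activation: z₁ = [2, 4]
After ReLU: h = [2, 4]
Layer 2 output: y = 0×2 + -2×4 + -1 = -9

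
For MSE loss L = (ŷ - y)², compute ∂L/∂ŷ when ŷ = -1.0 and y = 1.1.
∂L/∂ŷ = -4.2

∂L/∂ŷ = 2(ŷ - y) = 2(-1.0 - 1.1) = 2(-2.1) = -4.2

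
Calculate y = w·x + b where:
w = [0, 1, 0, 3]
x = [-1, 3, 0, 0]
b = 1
y = 4

y = (0)(-1) + (1)(3) + (0)(0) + (3)(0) + 1 = 4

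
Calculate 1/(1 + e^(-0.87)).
0.7047

sigmoid(0.87) = 1/(1 + e^(-0.87)) = 1/(1 + 0.419) = 0.7047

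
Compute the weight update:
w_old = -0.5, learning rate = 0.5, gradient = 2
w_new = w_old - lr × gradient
w_new = -1.5

w_new = w - η·∂L/∂w = -0.5 - 0.5×(2) = -0.5 - (1) = -1.5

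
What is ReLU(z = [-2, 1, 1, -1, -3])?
h = [0, 1, 1, 0, 0]

ReLU applied element-wise: max(0,-2)=0, max(0,1)=1, max(0,1)=1, max(0,-1)=0, max(0,-3)=0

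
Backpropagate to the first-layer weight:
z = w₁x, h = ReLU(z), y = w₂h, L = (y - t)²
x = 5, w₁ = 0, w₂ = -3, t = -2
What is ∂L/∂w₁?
∂L/∂w₁ = 0

Forward pass:
z = w₁x = 0×5 = 0
h = ReLU(0) = 0
y = w₂h = -3×0 = 0

Backward pass:
∂L/∂y = 2(y - t) = 2(0 - -2) = 4
∂y/∂h = w₂ = -3
∂h/∂z = 0 (ReLU derivative)
∂z/∂w₁ = x = 5

∂L/∂w₁ = 4 × -3 × 0 × 5 = 0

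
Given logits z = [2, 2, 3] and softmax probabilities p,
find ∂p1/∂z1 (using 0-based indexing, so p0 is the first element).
∂p1/∂z1 = 0.167

p = softmax(z) = [0.2119, 0.2119, 0.5761]
p1 = 0.2119

∂p1/∂z1 = p1(1 - p1) = 0.2119 × (1 - 0.2119) = 0.167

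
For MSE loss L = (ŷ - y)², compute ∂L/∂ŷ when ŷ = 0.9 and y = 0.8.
∂L/∂ŷ = 0.2

∂L/∂ŷ = 2(ŷ - y) = 2(0.9 - 0.8) = 2(0.1) = 0.2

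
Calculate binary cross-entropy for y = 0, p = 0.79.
L = 1.561

L = -0·log(0.79) - 1·log(0.21) = -log(0.21) = 1.561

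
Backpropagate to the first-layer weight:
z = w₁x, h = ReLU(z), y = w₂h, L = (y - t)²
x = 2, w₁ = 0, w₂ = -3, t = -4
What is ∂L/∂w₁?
∂L/∂w₁ = 0

Forward pass:
z = w₁x = 0×2 = 0
h = ReLU(0) = 0
y = w₂h = -3×0 = 0

Backward pass:
∂L/∂y = 2(y - t) = 2(0 - -4) = 8
∂y/∂h = w₂ = -3
∂h/∂z = 0 (ReLU derivative)
∂z/∂w₁ = x = 2

∂L/∂w₁ = 8 × -3 × 0 × 2 = 0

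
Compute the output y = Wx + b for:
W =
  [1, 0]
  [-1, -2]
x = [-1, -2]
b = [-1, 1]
y = [-2, 6]

Wx = [1×-1 + 0×-2, -1×-1 + -2×-2]
   = [-1, 5]
y = Wx + b = [-1 + -1, 5 + 1] = [-2, 6]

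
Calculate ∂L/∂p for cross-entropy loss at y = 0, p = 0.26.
∂L/∂p = 1.351

∂L/∂p = -y/p + (1-y)/(1-p) = 0 + 1/0.74 = 1.351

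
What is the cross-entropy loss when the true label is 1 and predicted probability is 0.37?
L = 0.9943

L = -1·log(0.37) - 0·log(0.63) = -log(0.37) = 0.9943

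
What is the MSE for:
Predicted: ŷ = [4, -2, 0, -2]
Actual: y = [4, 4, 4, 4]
MSE = 22

MSE = (1/4)((4-4)² + (-2-4)² + (0-4)² + (-2-4)²) = (1/4)(0 + 36 + 16 + 36) = 22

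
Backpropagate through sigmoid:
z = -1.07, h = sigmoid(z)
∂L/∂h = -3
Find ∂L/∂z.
∂L/∂z = -0.5705

σ(-1.07) = 0.2554
σ'(-1.07) = σ(-1.07)(1 - σ(-1.07)) = 0.2554 × 0.7446 = 0.1902
∂L/∂z = ∂L/∂h · σ'(z) = -3 × 0.1902 = -0.5705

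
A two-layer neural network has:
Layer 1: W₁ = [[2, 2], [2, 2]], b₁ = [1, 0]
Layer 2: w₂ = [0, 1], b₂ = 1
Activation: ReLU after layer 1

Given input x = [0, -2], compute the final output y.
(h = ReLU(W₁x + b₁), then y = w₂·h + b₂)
y = 1

Layer 1 pre-activation: z₁ = [-3, -4]
After ReLU: h = [0, 0]
Layer 2 output: y = 0×0 + 1×0 + 1 = 1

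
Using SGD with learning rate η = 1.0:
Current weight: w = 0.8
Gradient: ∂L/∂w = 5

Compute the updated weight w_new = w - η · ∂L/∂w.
w_new = -4.2

w_new = w - η·∂L/∂w = 0.8 - 1.0×(5) = 0.8 - (5) = -4.2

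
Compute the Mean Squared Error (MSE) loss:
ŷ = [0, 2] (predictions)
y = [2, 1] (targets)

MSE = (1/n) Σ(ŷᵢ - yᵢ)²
MSE = 2.5

MSE = (1/2)((0-2)² + (2-1)²) = (1/2)(4 + 1) = 2.5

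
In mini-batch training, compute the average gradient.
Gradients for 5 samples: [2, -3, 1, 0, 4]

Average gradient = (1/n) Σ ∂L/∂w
Average gradient = 0.8

Average = (1/5)(2 + -3 + 1 + 0 + 4) = 4/5 = 0.8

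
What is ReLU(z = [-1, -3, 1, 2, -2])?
h = [0, 0, 1, 2, 0]

ReLU applied element-wise: max(0,-1)=0, max(0,-3)=0, max(0,1)=1, max(0,2)=2, max(0,-2)=0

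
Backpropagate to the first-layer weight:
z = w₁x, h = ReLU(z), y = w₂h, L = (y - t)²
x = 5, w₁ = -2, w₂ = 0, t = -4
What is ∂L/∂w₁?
∂L/∂w₁ = 0

Forward pass:
z = w₁x = -2×5 = -10
h = ReLU(-10) = 0
y = w₂h = 0×0 = 0

Backward pass:
∂L/∂y = 2(y - t) = 2(0 - -4) = 8
∂y/∂h = w₂ = 0
∂h/∂z = 0 (ReLU derivative)
∂z/∂w₁ = x = 5

∂L/∂w₁ = 8 × 0 × 0 × 5 = 0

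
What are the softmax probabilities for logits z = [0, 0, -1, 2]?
p = [0.1025, 0.1025, 0.0377, 0.7573]

exp(z) = [1, 1, 0.3679, 7.389]
Sum = 9.757
p = [0.1025, 0.1025, 0.0377, 0.7573]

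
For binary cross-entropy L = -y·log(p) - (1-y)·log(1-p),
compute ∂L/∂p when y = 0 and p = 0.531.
∂L/∂p = 2.132

∂L/∂p = -y/p + (1-y)/(1-p) = 0 + 1/0.469 = 2.132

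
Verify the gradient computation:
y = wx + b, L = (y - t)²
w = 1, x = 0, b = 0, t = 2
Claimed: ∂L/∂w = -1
Incorrect

y = (1)(0) + 0 = 0
∂L/∂y = 2(y - t) = 2(0 - 2) = -4
∂y/∂w = x = 0
∂L/∂w = -4 × 0 = 0

Claimed value: -1
Incorrect: The correct gradient is 0.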